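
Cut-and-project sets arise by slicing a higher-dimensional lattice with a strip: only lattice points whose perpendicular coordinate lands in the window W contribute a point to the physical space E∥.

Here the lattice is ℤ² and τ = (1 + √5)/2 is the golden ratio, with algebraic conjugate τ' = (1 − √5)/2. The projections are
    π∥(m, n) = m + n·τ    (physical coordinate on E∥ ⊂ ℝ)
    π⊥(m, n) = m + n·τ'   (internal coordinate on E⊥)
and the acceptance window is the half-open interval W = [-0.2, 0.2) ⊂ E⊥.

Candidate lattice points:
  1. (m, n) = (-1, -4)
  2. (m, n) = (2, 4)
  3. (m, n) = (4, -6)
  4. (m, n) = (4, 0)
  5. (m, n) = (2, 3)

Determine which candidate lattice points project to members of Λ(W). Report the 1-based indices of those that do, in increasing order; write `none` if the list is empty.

Numerically τ ≈ 1.6180 and τ' = −1/τ ≈ -0.6180.
#1 (-1,-4): internal coord -1 + (-4)·τ' = +1.4721; +1.4721 ∉ [-0.2, 0.2) → out
#2 (2,4): internal coord 2 + (4)·τ' = -0.4721; -0.4721 ∉ [-0.2, 0.2) → out
#3 (4,-6): internal coord 4 + (-6)·τ' = +7.7082; +7.7082 ∉ [-0.2, 0.2) → out
#4 (4,0): internal coord 4 + (0)·τ' = +4.0000; +4.0000 ∉ [-0.2, 0.2) → out
#5 (2,3): internal coord 2 + (3)·τ' = +0.1459; +0.1459 ∈ [-0.2, 0.2) → IN Λ

5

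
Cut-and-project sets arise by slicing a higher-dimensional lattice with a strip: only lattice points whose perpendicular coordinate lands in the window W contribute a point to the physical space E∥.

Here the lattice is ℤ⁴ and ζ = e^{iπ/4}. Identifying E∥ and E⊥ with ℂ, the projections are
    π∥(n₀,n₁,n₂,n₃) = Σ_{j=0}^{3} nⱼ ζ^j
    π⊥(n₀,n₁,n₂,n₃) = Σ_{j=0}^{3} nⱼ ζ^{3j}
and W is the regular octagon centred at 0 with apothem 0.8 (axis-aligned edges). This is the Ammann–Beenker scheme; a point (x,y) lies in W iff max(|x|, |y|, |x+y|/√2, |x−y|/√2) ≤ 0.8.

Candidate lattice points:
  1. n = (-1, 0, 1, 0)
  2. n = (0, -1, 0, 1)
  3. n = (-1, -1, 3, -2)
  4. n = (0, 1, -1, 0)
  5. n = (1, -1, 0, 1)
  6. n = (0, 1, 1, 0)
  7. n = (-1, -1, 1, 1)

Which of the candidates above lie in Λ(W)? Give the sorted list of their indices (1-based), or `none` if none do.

Internal map: ζ^{3j} for j=0..3 gives (1,0), (−√2/2,√2/2), (0,−1), (√2/2,√2/2).
#1 (-1, 0, 1, 0): internal (-1.00000, -1.00000); octagon support 1.41421 vs apothem 0.8 → ∉ W
#2 (0, -1, 0, 1): internal (1.41421, 0.00000); octagon support 1.41421 vs apothem 0.8 → ∉ W
#3 (-1, -1, 3, -2): internal (-1.70711, -5.12132); octagon support 5.12132 vs apothem 0.8 → ∉ W
#4 (0, 1, -1, 0): internal (-0.70711, 1.70711); octagon support 1.70711 vs apothem 0.8 → ∉ W
#5 (1, -1, 0, 1): internal (2.41421, 0.00000); octagon support 2.41421 vs apothem 0.8 → ∉ W
#6 (0, 1, 1, 0): internal (-0.70711, -0.29289); octagon support 0.70711 vs apothem 0.8 → ∈ W
#7 (-1, -1, 1, 1): internal (0.41421, -1.00000); octagon support 1.00000 vs apothem 0.8 → ∉ W

6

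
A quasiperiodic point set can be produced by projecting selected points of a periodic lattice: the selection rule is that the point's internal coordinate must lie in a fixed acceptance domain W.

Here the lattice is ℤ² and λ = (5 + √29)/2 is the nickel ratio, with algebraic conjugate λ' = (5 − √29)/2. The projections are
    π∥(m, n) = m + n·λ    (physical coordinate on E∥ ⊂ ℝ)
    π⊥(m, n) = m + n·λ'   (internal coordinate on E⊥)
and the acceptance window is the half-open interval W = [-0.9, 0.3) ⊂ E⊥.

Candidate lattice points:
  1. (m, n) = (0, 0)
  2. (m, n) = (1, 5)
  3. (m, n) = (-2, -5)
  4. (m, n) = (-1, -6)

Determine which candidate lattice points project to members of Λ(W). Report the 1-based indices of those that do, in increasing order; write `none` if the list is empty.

Numerically λ ≈ 5.192582 and λ' = −1/λ ≈ -0.192582.
[1] lift (0,0): star map gives 0.000000; window check -0.9 ≤ 0.000000 < 0.3 is true → IN Λ
[2] lift (1,5): star map gives 0.037088; window check -0.9 ≤ 0.037088 < 0.3 is true → IN Λ
[3] lift (-2,-5): star map gives -1.037088; window check -0.9 ≤ -1.037088 < 0.3 is false → out
[4] lift (-1,-6): star map gives 0.155494; window check -0.9 ≤ 0.155494 < 0.3 is true → IN Λ

1, 2, 4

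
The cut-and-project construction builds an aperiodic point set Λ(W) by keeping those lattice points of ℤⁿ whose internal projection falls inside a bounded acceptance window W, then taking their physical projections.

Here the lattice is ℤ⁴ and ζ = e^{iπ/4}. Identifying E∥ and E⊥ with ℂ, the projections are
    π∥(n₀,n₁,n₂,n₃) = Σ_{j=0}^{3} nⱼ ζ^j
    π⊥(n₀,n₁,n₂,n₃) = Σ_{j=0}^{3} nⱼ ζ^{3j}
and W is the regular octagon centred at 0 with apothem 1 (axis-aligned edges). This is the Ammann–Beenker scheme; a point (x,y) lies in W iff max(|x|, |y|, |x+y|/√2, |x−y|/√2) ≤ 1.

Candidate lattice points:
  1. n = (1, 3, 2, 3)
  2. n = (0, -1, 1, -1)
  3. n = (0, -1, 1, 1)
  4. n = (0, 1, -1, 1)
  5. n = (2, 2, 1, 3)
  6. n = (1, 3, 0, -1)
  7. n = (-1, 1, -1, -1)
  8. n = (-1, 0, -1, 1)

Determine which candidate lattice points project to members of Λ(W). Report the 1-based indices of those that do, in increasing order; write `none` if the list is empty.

none

Internal map: ζ^{3j} for j=0..3 gives (1,0), (−√2/2,√2/2), (0,−1), (√2/2,√2/2).
candidate 1: n = (1, 3, 2, 3) → π⊥ ≈ (+1.00000, +2.24264); max(|x|,|y|,|x±y|/√2) = 2.29289 > 1 ⇒ ∉ W
candidate 2: n = (0, -1, 1, -1) → π⊥ ≈ (+0.00000, -2.41421); max(|x|,|y|,|x±y|/√2) = 2.41421 > 1 ⇒ ∉ W
candidate 3: n = (0, -1, 1, 1) → π⊥ ≈ (+1.41421, -1.00000); max(|x|,|y|,|x±y|/√2) = 1.70711 > 1 ⇒ ∉ W
candidate 4: n = (0, 1, -1, 1) → π⊥ ≈ (+0.00000, +2.41421); max(|x|,|y|,|x±y|/√2) = 2.41421 > 1 ⇒ ∉ W
candidate 5: n = (2, 2, 1, 3) → π⊥ ≈ (+2.70711, +2.53553); max(|x|,|y|,|x±y|/√2) = 3.70711 > 1 ⇒ ∉ W
candidate 6: n = (1, 3, 0, -1) → π⊥ ≈ (-1.82843, +1.41421); max(|x|,|y|,|x±y|/√2) = 2.29289 > 1 ⇒ ∉ W
candidate 7: n = (-1, 1, -1, -1) → π⊥ ≈ (-2.41421, +1.00000); max(|x|,|y|,|x±y|/√2) = 2.41421 > 1 ⇒ ∉ W
candidate 8: n = (-1, 0, -1, 1) → π⊥ ≈ (-0.29289, +1.70711); max(|x|,|y|,|x±y|/√2) = 1.70711 > 1 ⇒ ∉ W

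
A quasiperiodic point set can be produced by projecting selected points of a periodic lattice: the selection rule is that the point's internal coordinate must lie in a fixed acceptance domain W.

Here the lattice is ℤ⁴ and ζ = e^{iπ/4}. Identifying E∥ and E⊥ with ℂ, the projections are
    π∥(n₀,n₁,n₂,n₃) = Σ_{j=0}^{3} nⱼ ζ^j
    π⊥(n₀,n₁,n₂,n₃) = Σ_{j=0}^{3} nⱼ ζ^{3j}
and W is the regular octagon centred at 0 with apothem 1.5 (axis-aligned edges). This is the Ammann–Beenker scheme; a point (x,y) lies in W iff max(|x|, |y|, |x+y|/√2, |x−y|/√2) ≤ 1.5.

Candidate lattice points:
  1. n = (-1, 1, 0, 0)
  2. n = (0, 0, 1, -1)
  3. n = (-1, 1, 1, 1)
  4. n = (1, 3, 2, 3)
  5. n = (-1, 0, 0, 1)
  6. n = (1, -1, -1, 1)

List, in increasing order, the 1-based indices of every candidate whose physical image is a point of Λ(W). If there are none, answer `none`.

With ζ = e^{iπ/4} the internal vectors are ζ^0,ζ^3,ζ^6,ζ^9.
candidate 1: n = (-1, 1, 0, 0) → π⊥ ≈ (-1.7071, +0.7071); max(|x|,|y|,|x±y|/√2) = 1.7071 > 1.5 ⇒ ∉ W
candidate 2: n = (0, 0, 1, -1) → π⊥ ≈ (-0.7071, -1.7071); max(|x|,|y|,|x±y|/√2) = 1.7071 > 1.5 ⇒ ∉ W
candidate 3: n = (-1, 1, 1, 1) → π⊥ ≈ (-1.0000, +0.4142); max(|x|,|y|,|x±y|/√2) = 1.0000 ≤ 1.5 ⇒ ∈ W
candidate 4: n = (1, 3, 2, 3) → π⊥ ≈ (+1.0000, +2.2426); max(|x|,|y|,|x±y|/√2) = 2.2929 > 1.5 ⇒ ∉ W
candidate 5: n = (-1, 0, 0, 1) → π⊥ ≈ (-0.2929, +0.7071); max(|x|,|y|,|x±y|/√2) = 0.7071 ≤ 1.5 ⇒ ∈ W
candidate 6: n = (1, -1, -1, 1) → π⊥ ≈ (+2.4142, +1.0000); max(|x|,|y|,|x±y|/√2) = 2.4142 > 1.5 ⇒ ∉ W

3, 5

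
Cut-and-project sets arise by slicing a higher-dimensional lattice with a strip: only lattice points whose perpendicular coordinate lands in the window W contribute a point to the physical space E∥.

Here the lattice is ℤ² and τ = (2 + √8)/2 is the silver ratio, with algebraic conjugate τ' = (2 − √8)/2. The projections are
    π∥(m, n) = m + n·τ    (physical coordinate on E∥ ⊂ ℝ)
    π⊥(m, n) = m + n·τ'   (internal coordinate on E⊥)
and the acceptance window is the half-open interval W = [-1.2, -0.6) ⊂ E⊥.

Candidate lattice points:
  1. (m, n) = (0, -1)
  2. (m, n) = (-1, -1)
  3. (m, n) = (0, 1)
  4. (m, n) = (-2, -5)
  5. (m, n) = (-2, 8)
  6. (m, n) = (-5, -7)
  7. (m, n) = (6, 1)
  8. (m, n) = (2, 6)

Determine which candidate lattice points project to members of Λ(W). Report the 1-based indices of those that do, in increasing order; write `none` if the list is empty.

τ' = (2−√8)/2 ≈ -0.41421.
candidate 1: (m,n)=(0,-1) → π∥ = 0-1·τ ≈ -2.41421, π⊥ = 0-1·τ' ≈ 0.41421 ∉ [-1.2, -0.6) ⇒ out
candidate 2: (m,n)=(-1,-1) → π∥ = -1-1·τ ≈ -3.41421, π⊥ = -1-1·τ' ≈ -0.58579 ∉ [-1.2, -0.6) ⇒ out
candidate 3: (m,n)=(0,1) → π∥ = 0+1·τ ≈ 2.41421, π⊥ = 0+1·τ' ≈ -0.41421 ∉ [-1.2, -0.6) ⇒ out
candidate 4: (m,n)=(-2,-5) → π∥ = -2-5·τ ≈ -14.07107, π⊥ = -2-5·τ' ≈ 0.07107 ∉ [-1.2, -0.6) ⇒ out
candidate 5: (m,n)=(-2,8) → π∥ = -2+8·τ ≈ 17.31371, π⊥ = -2+8·τ' ≈ -5.31371 ∉ [-1.2, -0.6) ⇒ out
candidate 6: (m,n)=(-5,-7) → π∥ = -5-7·τ ≈ -21.89949, π⊥ = -5-7·τ' ≈ -2.10051 ∉ [-1.2, -0.6) ⇒ out
candidate 7: (m,n)=(6,1) → π∥ = 6+1·τ ≈ 8.41421, π⊥ = 6+1·τ' ≈ 5.58579 ∉ [-1.2, -0.6) ⇒ out
candidate 8: (m,n)=(2,6) → π∥ = 2+6·τ ≈ 16.48528, π⊥ = 2+6·τ' ≈ -0.48528 ∉ [-1.2, -0.6) ⇒ out

none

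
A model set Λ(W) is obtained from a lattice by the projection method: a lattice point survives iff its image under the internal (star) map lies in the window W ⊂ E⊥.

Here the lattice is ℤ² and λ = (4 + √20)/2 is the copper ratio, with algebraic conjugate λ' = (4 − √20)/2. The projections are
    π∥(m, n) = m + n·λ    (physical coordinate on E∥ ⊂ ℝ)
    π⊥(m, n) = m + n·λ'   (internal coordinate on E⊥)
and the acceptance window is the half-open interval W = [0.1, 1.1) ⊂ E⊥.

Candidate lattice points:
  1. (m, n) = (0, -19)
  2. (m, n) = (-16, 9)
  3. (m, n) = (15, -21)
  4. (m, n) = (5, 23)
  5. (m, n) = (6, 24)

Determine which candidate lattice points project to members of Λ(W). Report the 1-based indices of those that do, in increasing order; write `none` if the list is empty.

Compute λ' = (4−√20)/2 = -0.2361, so π⊥(m,n) = m -0.2361·n.
candidate 1: (m,n)=(0,-19) → π∥ = 0-19·λ ≈ -80.4853, π⊥ = 0-19·λ' ≈ 4.4853 ∉ [0.1, 1.1) ⇒ out
candidate 2: (m,n)=(-16,9) → π∥ = -16+9·λ ≈ 22.1246, π⊥ = -16+9·λ' ≈ -18.1246 ∉ [0.1, 1.1) ⇒ out
candidate 3: (m,n)=(15,-21) → π∥ = 15-21·λ ≈ -73.9574, π⊥ = 15-21·λ' ≈ 19.9574 ∉ [0.1, 1.1) ⇒ out
candidate 4: (m,n)=(5,23) → π∥ = 5+23·λ ≈ 102.4296, π⊥ = 5+23·λ' ≈ -0.4296 ∉ [0.1, 1.1) ⇒ out
candidate 5: (m,n)=(6,24) → π∥ = 6+24·λ ≈ 107.6656, π⊥ = 6+24·λ' ≈ 0.3344 ∈ [0.1, 1.1) ⇒ IN Λ

5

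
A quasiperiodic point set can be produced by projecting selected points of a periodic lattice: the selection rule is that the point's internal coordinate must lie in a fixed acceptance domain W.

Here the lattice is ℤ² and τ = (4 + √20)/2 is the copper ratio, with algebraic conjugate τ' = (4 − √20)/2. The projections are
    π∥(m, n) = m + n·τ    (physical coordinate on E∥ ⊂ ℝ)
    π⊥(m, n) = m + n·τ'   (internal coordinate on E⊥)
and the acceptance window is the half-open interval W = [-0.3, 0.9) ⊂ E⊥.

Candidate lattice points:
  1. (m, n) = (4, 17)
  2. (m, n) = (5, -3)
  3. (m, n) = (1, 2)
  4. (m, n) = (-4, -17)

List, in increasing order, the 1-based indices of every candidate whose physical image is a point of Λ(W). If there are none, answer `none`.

Compute τ' = (4−√20)/2 = -0.2361, so π⊥(m,n) = m -0.2361·n.
candidate 1: (m,n)=(4,17) → π∥ = 4+17·τ ≈ 76.0132, π⊥ = 4+17·τ' ≈ -0.0132 ∈ [-0.3, 0.9) ⇒ IN Λ
candidate 2: (m,n)=(5,-3) → π∥ = 5-3·τ ≈ -7.7082, π⊥ = 5-3·τ' ≈ 5.7082 ∉ [-0.3, 0.9) ⇒ out
candidate 3: (m,n)=(1,2) → π∥ = 1+2·τ ≈ 9.4721, π⊥ = 1+2·τ' ≈ 0.5279 ∈ [-0.3, 0.9) ⇒ IN Λ
candidate 4: (m,n)=(-4,-17) → π∥ = -4-17·τ ≈ -76.0132, π⊥ = -4-17·τ' ≈ 0.0132 ∈ [-0.3, 0.9) ⇒ IN Λ

1, 3, 4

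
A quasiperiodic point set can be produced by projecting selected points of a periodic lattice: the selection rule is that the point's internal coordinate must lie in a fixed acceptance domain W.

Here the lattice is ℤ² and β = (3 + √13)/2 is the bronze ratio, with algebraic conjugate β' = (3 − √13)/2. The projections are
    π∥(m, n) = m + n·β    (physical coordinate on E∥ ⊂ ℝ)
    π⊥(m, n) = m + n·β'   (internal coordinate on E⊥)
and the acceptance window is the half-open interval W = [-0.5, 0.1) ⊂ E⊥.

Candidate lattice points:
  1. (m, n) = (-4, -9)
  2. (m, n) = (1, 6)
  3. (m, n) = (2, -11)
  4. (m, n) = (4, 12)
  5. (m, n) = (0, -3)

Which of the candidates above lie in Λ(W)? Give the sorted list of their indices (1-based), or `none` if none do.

none

Numerically β ≈ 3.3028 and β' = −1/β ≈ -0.3028.
candidate 1: (m,n)=(-4,-9) → π∥ = -4-9·β ≈ -33.7250, π⊥ = -4-9·β' ≈ -1.2750 ∉ [-0.5, 0.1) ⇒ out
candidate 2: (m,n)=(1,6) → π∥ = 1+6·β ≈ 20.8167, π⊥ = 1+6·β' ≈ -0.8167 ∉ [-0.5, 0.1) ⇒ out
candidate 3: (m,n)=(2,-11) → π∥ = 2-11·β ≈ -34.3305, π⊥ = 2-11·β' ≈ 5.3305 ∉ [-0.5, 0.1) ⇒ out
candidate 4: (m,n)=(4,12) → π∥ = 4+12·β ≈ 43.6333, π⊥ = 4+12·β' ≈ 0.3667 ∉ [-0.5, 0.1) ⇒ out
candidate 5: (m,n)=(0,-3) → π∥ = 0-3·β ≈ -9.9083, π⊥ = 0-3·β' ≈ 0.9083 ∉ [-0.5, 0.1) ⇒ out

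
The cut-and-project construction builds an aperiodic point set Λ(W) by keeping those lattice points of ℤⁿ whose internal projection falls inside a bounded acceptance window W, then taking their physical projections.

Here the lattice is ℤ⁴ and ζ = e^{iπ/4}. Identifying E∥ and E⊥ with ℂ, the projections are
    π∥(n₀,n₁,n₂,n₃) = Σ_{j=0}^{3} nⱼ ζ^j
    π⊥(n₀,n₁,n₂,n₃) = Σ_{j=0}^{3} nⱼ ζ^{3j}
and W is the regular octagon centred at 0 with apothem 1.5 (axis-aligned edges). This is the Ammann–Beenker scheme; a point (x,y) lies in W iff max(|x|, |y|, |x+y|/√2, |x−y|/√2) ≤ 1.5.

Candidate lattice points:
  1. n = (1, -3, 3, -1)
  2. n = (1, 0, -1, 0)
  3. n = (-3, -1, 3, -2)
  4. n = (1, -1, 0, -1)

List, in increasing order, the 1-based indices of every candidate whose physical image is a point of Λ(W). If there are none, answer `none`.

With ζ = e^{iπ/4} the internal vectors are ζ^0,ζ^3,ζ^6,ζ^9.
#1 (1, -3, 3, -1): internal (2.41421, -5.82843); octagon support 5.82843 vs apothem 1.5 → ∉ W
#2 (1, 0, -1, 0): internal (1.00000, 1.00000); octagon support 1.41421 vs apothem 1.5 → ∈ W
#3 (-3, -1, 3, -2): internal (-3.70711, -5.12132); octagon support 6.24264 vs apothem 1.5 → ∉ W
#4 (1, -1, 0, -1): internal (1.00000, -1.41421); octagon support 1.70711 vs apothem 1.5 → ∉ W

2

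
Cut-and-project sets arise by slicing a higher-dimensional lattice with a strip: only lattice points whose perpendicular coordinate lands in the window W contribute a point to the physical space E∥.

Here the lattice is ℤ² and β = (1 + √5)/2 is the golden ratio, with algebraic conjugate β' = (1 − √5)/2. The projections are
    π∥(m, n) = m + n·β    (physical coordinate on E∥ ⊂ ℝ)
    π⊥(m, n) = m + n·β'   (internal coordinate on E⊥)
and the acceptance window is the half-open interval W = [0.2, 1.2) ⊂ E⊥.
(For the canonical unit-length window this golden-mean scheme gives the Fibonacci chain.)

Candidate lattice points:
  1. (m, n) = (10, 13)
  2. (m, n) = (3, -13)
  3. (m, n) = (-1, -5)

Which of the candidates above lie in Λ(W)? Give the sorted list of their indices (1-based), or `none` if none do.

Compute β' = (1−√5)/2 = -0.61803, so π⊥(m,n) = m -0.61803·n.
candidate 1: (m,n)=(10,13) → π∥ = 10+13·β ≈ 31.03444, π⊥ = 10+13·β' ≈ 1.96556 ∉ [0.2, 1.2) ⇒ out
candidate 2: (m,n)=(3,-13) → π∥ = 3-13·β ≈ -18.03444, π⊥ = 3-13·β' ≈ 11.03444 ∉ [0.2, 1.2) ⇒ out
candidate 3: (m,n)=(-1,-5) → π∥ = -1-5·β ≈ -9.09017, π⊥ = -1-5·β' ≈ 2.09017 ∉ [0.2, 1.2) ⇒ out

none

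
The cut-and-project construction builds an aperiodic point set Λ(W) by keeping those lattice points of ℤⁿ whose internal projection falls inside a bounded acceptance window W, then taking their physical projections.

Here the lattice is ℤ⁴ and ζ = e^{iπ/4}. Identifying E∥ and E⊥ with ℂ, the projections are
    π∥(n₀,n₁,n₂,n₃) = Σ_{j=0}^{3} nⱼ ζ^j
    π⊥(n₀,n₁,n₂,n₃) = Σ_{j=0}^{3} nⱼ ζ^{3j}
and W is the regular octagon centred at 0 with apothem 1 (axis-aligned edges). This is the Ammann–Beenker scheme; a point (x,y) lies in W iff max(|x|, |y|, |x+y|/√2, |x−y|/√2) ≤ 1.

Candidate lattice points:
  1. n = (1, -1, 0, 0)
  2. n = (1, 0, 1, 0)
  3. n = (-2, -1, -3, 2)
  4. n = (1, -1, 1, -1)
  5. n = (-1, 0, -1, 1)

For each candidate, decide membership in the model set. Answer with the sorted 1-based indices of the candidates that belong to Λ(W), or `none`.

none

π⊥(n) = n₀ + n₁ζ³ + n₂ζ⁶ + n₃ζ⁹ where ζ = e^{iπ/4}.
#1 (1, -1, 0, 0): internal (1.7071, -0.7071); octagon support 1.7071 vs apothem 1 → ∉ W
#2 (1, 0, 1, 0): internal (1.0000, -1.0000); octagon support 1.4142 vs apothem 1 → ∉ W
#3 (-2, -1, -3, 2): internal (0.1213, 3.7071); octagon support 3.7071 vs apothem 1 → ∉ W
#4 (1, -1, 1, -1): internal (1.0000, -2.4142); octagon support 2.4142 vs apothem 1 → ∉ W
#5 (-1, 0, -1, 1): internal (-0.2929, 1.7071); octagon support 1.7071 vs apothem 1 → ∉ W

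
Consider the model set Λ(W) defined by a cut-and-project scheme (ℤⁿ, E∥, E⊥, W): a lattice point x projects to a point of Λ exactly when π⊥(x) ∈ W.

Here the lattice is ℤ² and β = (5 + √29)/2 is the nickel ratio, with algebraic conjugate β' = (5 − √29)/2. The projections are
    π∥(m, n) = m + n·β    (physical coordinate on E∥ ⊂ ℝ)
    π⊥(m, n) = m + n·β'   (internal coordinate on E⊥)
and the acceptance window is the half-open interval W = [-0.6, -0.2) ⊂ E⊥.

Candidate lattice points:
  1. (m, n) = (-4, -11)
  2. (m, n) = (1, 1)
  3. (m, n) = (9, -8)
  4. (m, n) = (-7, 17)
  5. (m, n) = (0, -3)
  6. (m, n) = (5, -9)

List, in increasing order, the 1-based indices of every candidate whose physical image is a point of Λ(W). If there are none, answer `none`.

none

β' = (5−√29)/2 ≈ -0.1926.
[1] lift (-4,-11): star map gives -1.8816; window check -0.6 ≤ -1.8816 < -0.2 is false → out
[2] lift (1,1): star map gives 0.8074; window check -0.6 ≤ 0.8074 < -0.2 is false → out
[3] lift (9,-8): star map gives 10.5407; window check -0.6 ≤ 10.5407 < -0.2 is false → out
[4] lift (-7,17): star map gives -10.2739; window check -0.6 ≤ -10.2739 < -0.2 is false → out
[5] lift (0,-3): star map gives 0.5777; window check -0.6 ≤ 0.5777 < -0.2 is false → out
[6] lift (5,-9): star map gives 6.7332; window check -0.6 ≤ 6.7332 < -0.2 is false → out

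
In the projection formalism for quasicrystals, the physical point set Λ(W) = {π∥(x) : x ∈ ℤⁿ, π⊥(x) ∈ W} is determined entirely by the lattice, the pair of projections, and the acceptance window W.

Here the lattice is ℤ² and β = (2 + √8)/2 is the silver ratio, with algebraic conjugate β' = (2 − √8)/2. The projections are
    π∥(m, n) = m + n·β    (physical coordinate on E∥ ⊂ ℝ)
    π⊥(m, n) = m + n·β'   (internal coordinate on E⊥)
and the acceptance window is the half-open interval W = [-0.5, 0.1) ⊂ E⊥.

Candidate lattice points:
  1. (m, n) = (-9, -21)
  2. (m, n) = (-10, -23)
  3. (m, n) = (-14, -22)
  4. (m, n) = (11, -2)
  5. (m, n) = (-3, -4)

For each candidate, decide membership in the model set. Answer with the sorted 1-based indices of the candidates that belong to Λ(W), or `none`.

Compute β' = (2−√8)/2 = -0.414214, so π⊥(m,n) = m -0.414214·n.
[1] lift (-9,-21): star map gives -0.301515; window check -0.5 ≤ -0.301515 < 0.1 is true → IN Λ
[2] lift (-10,-23): star map gives -0.473088; window check -0.5 ≤ -0.473088 < 0.1 is true → IN Λ
[3] lift (-14,-22): star map gives -4.887302; window check -0.5 ≤ -4.887302 < 0.1 is false → out
[4] lift (11,-2): star map gives 11.828427; window check -0.5 ≤ 11.828427 < 0.1 is false → out
[5] lift (-3,-4): star map gives -1.343146; window check -0.5 ≤ -1.343146 < 0.1 is false → out

1, 2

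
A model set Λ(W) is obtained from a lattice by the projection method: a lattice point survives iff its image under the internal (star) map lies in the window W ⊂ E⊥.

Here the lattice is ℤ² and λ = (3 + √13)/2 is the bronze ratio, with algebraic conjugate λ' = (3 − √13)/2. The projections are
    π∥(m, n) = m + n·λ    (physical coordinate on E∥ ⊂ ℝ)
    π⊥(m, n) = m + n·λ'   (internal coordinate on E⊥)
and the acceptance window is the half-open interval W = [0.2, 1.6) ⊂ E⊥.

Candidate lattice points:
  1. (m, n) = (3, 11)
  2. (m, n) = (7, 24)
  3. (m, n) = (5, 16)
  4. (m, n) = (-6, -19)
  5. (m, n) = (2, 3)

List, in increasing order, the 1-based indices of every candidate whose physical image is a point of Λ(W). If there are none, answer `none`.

5

Numerically λ ≈ 3.30278 and λ' = −1/λ ≈ -0.30278.
[1] lift (3,11): star map gives -0.33053; window check 0.2 ≤ -0.33053 < 1.6 is false → out
[2] lift (7,24): star map gives -0.26662; window check 0.2 ≤ -0.26662 < 1.6 is false → out
[3] lift (5,16): star map gives 0.15559; window check 0.2 ≤ 0.15559 < 1.6 is false → out
[4] lift (-6,-19): star map gives -0.24726; window check 0.2 ≤ -0.24726 < 1.6 is false → out
[5] lift (2,3): star map gives 1.09167; window check 0.2 ≤ 1.09167 < 1.6 is true → IN Λ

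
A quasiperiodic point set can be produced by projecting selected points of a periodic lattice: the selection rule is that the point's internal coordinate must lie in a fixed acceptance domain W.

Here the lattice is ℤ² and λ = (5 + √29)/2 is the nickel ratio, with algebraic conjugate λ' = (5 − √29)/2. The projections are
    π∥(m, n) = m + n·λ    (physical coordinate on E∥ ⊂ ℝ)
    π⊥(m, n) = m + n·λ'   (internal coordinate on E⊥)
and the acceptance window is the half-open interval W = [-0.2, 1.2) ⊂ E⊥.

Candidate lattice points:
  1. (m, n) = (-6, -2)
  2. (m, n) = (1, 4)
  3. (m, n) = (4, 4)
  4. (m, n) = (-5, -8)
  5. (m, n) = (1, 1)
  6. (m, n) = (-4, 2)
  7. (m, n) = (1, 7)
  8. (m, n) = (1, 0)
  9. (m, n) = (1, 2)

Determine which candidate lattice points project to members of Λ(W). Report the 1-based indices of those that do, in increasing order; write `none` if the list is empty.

Compute λ' = (5−√29)/2 = -0.1926, so π⊥(m,n) = m -0.1926·n.
#1 (-6,-2): internal coord -6 + (-2)·λ' = -5.6148; -5.6148 ∉ [-0.2, 1.2) → out
#2 (1,4): internal coord 1 + (4)·λ' = +0.2297; +0.2297 ∈ [-0.2, 1.2) → IN Λ
#3 (4,4): internal coord 4 + (4)·λ' = +3.2297; +3.2297 ∉ [-0.2, 1.2) → out
#4 (-5,-8): internal coord -5 + (-8)·λ' = -3.4593; -3.4593 ∉ [-0.2, 1.2) → out
#5 (1,1): internal coord 1 + (1)·λ' = +0.8074; +0.8074 ∈ [-0.2, 1.2) → IN Λ
#6 (-4,2): internal coord -4 + (2)·λ' = -4.3852; -4.3852 ∉ [-0.2, 1.2) → out
#7 (1,7): internal coord 1 + (7)·λ' = -0.3481; -0.3481 ∉ [-0.2, 1.2) → out
#8 (1,0): internal coord 1 + (0)·λ' = +1.0000; +1.0000 ∈ [-0.2, 1.2) → IN Λ
#9 (1,2): internal coord 1 + (2)·λ' = +0.6148; +0.6148 ∈ [-0.2, 1.2) → IN Λ

2, 5, 8, 9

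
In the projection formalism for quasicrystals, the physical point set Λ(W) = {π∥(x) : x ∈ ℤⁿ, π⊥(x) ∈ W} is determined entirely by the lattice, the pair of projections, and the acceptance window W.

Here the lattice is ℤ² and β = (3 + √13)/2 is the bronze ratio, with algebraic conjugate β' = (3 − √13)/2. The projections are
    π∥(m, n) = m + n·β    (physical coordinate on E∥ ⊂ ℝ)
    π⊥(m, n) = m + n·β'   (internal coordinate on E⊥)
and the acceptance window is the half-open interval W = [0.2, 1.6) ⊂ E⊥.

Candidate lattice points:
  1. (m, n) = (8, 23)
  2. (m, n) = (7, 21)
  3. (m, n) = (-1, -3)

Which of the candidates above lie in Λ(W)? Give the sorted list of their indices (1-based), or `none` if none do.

1, 2

Compute β' = (3−√13)/2 = -0.30278, so π⊥(m,n) = m -0.30278·n.
[1] lift (8,23): star map gives 1.03616; window check 0.2 ≤ 1.03616 < 1.6 is true → IN Λ
[2] lift (7,21): star map gives 0.64171; window check 0.2 ≤ 0.64171 < 1.6 is true → IN Λ
[3] lift (-1,-3): star map gives -0.09167; window check 0.2 ≤ -0.09167 < 1.6 is false → out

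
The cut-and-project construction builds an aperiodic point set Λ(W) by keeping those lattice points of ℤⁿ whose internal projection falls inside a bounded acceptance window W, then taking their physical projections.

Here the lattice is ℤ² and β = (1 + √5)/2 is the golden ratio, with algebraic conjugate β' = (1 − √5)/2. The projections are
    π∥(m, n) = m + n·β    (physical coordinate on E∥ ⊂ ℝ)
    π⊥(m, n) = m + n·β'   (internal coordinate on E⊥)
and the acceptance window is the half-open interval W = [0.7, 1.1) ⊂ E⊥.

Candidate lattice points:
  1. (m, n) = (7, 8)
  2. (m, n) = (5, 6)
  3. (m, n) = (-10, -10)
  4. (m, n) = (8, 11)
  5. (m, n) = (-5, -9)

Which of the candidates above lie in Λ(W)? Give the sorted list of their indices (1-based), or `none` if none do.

β' = (1−√5)/2 ≈ -0.618034.
[1] lift (7,8): star map gives 2.055728; window check 0.7 ≤ 2.055728 < 1.1 is false → out
[2] lift (5,6): star map gives 1.291796; window check 0.7 ≤ 1.291796 < 1.1 is false → out
[3] lift (-10,-10): star map gives -3.819660; window check 0.7 ≤ -3.819660 < 1.1 is false → out
[4] lift (8,11): star map gives 1.201626; window check 0.7 ≤ 1.201626 < 1.1 is false → out
[5] lift (-5,-9): star map gives 0.562306; window check 0.7 ≤ 0.562306 < 1.1 is false → out

none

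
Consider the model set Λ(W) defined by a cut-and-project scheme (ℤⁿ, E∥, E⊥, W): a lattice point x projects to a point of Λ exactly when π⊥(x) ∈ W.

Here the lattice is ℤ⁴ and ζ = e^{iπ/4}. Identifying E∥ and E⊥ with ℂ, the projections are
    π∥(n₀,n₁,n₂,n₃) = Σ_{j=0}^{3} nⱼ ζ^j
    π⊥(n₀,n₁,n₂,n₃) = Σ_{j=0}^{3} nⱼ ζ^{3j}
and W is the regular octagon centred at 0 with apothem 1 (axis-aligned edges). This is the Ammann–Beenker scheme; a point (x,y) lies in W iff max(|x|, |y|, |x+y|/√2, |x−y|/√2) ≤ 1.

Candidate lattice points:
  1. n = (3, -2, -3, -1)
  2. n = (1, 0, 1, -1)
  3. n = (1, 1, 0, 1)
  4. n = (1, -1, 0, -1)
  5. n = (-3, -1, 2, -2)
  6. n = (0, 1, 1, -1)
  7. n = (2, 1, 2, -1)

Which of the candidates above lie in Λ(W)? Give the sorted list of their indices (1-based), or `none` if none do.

π⊥(n) = n₀ + n₁ζ³ + n₂ζ⁶ + n₃ζ⁹ where ζ = e^{iπ/4}.
#1 (3, -2, -3, -1): internal (3.7071, 0.8787); octagon support 3.7071 vs apothem 1 → ∉ W
#2 (1, 0, 1, -1): internal (0.2929, -1.7071); octagon support 1.7071 vs apothem 1 → ∉ W
#3 (1, 1, 0, 1): internal (1.0000, 1.4142); octagon support 1.7071 vs apothem 1 → ∉ W
#4 (1, -1, 0, -1): internal (1.0000, -1.4142); octagon support 1.7071 vs apothem 1 → ∉ W
#5 (-3, -1, 2, -2): internal (-3.7071, -4.1213); octagon support 5.5355 vs apothem 1 → ∉ W
#6 (0, 1, 1, -1): internal (-1.4142, -1.0000); octagon support 1.7071 vs apothem 1 → ∉ W
#7 (2, 1, 2, -1): internal (0.5858, -2.0000); octagon support 2.0000 vs apothem 1 → ∉ W

none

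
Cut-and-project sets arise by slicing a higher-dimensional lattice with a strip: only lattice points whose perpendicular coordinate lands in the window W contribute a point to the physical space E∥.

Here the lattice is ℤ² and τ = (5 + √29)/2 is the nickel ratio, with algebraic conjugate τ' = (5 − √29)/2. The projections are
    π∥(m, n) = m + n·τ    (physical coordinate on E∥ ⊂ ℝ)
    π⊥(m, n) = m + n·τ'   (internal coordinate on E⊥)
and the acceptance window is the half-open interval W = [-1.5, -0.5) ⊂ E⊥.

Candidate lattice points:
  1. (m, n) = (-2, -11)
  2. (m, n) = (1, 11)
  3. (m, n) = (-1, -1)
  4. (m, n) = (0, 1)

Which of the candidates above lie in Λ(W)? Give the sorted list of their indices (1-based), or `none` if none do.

Numerically τ ≈ 5.192582 and τ' = −1/τ ≈ -0.192582.
candidate 1: (m,n)=(-2,-11) → π∥ = -2-11·τ ≈ -59.118406, π⊥ = -2-11·τ' ≈ 0.118406 ∉ [-1.5, -0.5) ⇒ out
candidate 2: (m,n)=(1,11) → π∥ = 1+11·τ ≈ 58.118406, π⊥ = 1+11·τ' ≈ -1.118406 ∈ [-1.5, -0.5) ⇒ IN Λ
candidate 3: (m,n)=(-1,-1) → π∥ = -1-1·τ ≈ -6.192582, π⊥ = -1-1·τ' ≈ -0.807418 ∈ [-1.5, -0.5) ⇒ IN Λ
candidate 4: (m,n)=(0,1) → π∥ = 0+1·τ ≈ 5.192582, π⊥ = 0+1·τ' ≈ -0.192582 ∉ [-1.5, -0.5) ⇒ out

2, 3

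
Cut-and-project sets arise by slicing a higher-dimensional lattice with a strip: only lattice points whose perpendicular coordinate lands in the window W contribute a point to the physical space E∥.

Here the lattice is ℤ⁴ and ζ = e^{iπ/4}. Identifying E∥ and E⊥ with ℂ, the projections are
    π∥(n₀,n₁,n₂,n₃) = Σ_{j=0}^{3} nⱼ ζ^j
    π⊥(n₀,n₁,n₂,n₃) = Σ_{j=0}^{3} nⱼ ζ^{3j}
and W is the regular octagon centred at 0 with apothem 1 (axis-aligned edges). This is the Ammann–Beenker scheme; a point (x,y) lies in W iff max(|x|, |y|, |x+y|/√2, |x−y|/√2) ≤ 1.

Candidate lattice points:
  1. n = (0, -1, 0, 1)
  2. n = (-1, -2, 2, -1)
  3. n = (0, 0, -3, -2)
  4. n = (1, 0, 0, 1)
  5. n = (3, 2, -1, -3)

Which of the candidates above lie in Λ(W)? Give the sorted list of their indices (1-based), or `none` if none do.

5

With ζ = e^{iπ/4} the internal vectors are ζ^0,ζ^3,ζ^6,ζ^9.
#1 (0, -1, 0, 1): internal (1.4142, 0.0000); octagon support 1.4142 vs apothem 1 → ∉ W
#2 (-1, -2, 2, -1): internal (-0.2929, -4.1213); octagon support 4.1213 vs apothem 1 → ∉ W
#3 (0, 0, -3, -2): internal (-1.4142, 1.5858); octagon support 2.1213 vs apothem 1 → ∉ W
#4 (1, 0, 0, 1): internal (1.7071, 0.7071); octagon support 1.7071 vs apothem 1 → ∉ W
#5 (3, 2, -1, -3): internal (-0.5355, 0.2929); octagon support 0.5858 vs apothem 1 → ∈ W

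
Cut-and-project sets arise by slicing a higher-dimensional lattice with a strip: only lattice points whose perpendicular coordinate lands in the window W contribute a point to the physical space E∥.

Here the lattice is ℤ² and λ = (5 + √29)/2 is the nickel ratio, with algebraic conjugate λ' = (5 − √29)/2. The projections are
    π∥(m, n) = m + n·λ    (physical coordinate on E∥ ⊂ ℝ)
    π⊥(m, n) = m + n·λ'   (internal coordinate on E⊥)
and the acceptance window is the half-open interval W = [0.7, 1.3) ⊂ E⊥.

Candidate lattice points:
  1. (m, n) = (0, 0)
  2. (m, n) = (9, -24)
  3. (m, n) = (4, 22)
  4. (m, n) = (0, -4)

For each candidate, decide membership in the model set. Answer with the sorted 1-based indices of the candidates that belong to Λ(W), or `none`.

λ' = (5−√29)/2 ≈ -0.19258.
candidate 1: (m,n)=(0,0) → π∥ = 0+0·λ ≈ 0.00000, π⊥ = 0+0·λ' ≈ 0.00000 ∉ [0.7, 1.3) ⇒ out
candidate 2: (m,n)=(9,-24) → π∥ = 9-24·λ ≈ -115.62198, π⊥ = 9-24·λ' ≈ 13.62198 ∉ [0.7, 1.3) ⇒ out
candidate 3: (m,n)=(4,22) → π∥ = 4+22·λ ≈ 118.23681, π⊥ = 4+22·λ' ≈ -0.23681 ∉ [0.7, 1.3) ⇒ out
candidate 4: (m,n)=(0,-4) → π∥ = 0-4·λ ≈ -20.77033, π⊥ = 0-4·λ' ≈ 0.77033 ∈ [0.7, 1.3) ⇒ IN Λ

4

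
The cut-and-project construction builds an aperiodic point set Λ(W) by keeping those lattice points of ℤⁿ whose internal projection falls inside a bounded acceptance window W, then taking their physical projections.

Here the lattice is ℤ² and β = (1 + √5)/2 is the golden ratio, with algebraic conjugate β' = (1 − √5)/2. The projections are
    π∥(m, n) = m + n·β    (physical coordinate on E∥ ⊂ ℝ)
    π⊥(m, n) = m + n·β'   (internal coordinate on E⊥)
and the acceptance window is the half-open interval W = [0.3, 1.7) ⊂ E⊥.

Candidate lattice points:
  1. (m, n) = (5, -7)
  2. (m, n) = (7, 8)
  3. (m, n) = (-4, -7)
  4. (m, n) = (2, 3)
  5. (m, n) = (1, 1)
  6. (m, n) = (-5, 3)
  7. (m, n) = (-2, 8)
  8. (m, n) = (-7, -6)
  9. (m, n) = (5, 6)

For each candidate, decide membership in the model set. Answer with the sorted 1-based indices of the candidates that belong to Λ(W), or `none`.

3, 5, 9

Numerically β ≈ 1.61803 and β' = −1/β ≈ -0.61803.
candidate 1: (m,n)=(5,-7) → π∥ = 5-7·β ≈ -6.32624, π⊥ = 5-7·β' ≈ 9.32624 ∉ [0.3, 1.7) ⇒ out
candidate 2: (m,n)=(7,8) → π∥ = 7+8·β ≈ 19.94427, π⊥ = 7+8·β' ≈ 2.05573 ∉ [0.3, 1.7) ⇒ out
candidate 3: (m,n)=(-4,-7) → π∥ = -4-7·β ≈ -15.32624, π⊥ = -4-7·β' ≈ 0.32624 ∈ [0.3, 1.7) ⇒ IN Λ
candidate 4: (m,n)=(2,3) → π∥ = 2+3·β ≈ 6.85410, π⊥ = 2+3·β' ≈ 0.14590 ∉ [0.3, 1.7) ⇒ out
candidate 5: (m,n)=(1,1) → π∥ = 1+1·β ≈ 2.61803, π⊥ = 1+1·β' ≈ 0.38197 ∈ [0.3, 1.7) ⇒ IN Λ
candidate 6: (m,n)=(-5,3) → π∥ = -5+3·β ≈ -0.14590, π⊥ = -5+3·β' ≈ -6.85410 ∉ [0.3, 1.7) ⇒ out
candidate 7: (m,n)=(-2,8) → π∥ = -2+8·β ≈ 10.94427, π⊥ = -2+8·β' ≈ -6.94427 ∉ [0.3, 1.7) ⇒ out
candidate 8: (m,n)=(-7,-6) → π∥ = -7-6·β ≈ -16.70820, π⊥ = -7-6·β' ≈ -3.29180 ∉ [0.3, 1.7) ⇒ out
candidate 9: (m,n)=(5,6) → π∥ = 5+6·β ≈ 14.70820, π⊥ = 5+6·β' ≈ 1.29180 ∈ [0.3, 1.7) ⇒ IN Λ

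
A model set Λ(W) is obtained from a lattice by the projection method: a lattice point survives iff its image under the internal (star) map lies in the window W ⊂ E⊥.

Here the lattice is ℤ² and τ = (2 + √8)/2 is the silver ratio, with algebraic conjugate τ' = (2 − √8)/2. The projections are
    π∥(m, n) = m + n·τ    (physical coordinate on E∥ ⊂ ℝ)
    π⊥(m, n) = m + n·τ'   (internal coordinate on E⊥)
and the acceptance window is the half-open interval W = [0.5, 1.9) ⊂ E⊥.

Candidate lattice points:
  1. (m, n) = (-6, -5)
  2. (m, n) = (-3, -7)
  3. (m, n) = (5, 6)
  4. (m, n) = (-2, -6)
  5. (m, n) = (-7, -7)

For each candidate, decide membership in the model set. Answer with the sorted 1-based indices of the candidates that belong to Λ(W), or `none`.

Numerically τ ≈ 2.41421 and τ' = −1/τ ≈ -0.41421.
[1] lift (-6,-5): star map gives -3.92893; window check 0.5 ≤ -3.92893 < 1.9 is false → out
[2] lift (-3,-7): star map gives -0.10051; window check 0.5 ≤ -0.10051 < 1.9 is false → out
[3] lift (5,6): star map gives 2.51472; window check 0.5 ≤ 2.51472 < 1.9 is false → out
[4] lift (-2,-6): star map gives 0.48528; window check 0.5 ≤ 0.48528 < 1.9 is false → out
[5] lift (-7,-7): star map gives -4.10051; window check 0.5 ≤ -4.10051 < 1.9 is false → out

none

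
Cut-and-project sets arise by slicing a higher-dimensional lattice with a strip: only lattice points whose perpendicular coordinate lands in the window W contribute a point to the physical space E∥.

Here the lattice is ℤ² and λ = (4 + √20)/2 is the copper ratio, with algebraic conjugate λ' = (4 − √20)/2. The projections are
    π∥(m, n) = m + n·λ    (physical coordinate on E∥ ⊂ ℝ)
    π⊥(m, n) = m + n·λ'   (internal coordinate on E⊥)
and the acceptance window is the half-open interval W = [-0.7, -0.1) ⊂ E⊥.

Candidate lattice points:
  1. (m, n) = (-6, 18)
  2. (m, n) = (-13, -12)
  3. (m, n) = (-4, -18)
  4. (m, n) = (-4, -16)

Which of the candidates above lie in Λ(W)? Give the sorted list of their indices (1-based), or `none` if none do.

Compute λ' = (4−√20)/2 = -0.236068, so π⊥(m,n) = m -0.236068·n.
[1] lift (-6,18): star map gives -10.249224; window check -0.7 ≤ -10.249224 < -0.1 is false → out
[2] lift (-13,-12): star map gives -10.167184; window check -0.7 ≤ -10.167184 < -0.1 is false → out
[3] lift (-4,-18): star map gives 0.249224; window check -0.7 ≤ 0.249224 < -0.1 is false → out
[4] lift (-4,-16): star map gives -0.222912; window check -0.7 ≤ -0.222912 < -0.1 is true → IN Λ

4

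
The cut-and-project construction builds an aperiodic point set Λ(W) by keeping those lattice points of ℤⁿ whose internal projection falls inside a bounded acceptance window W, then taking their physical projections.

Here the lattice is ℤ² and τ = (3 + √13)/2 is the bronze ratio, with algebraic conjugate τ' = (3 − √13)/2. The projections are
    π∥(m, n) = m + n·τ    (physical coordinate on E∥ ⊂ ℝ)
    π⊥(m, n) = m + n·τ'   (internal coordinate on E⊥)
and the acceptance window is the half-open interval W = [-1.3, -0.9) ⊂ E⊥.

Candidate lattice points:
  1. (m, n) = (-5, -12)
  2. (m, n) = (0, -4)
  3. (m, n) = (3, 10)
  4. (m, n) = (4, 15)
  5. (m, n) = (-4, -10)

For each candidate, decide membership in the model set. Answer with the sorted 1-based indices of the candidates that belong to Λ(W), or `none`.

Numerically τ ≈ 3.302776 and τ' = −1/τ ≈ -0.302776.
#1 (-5,-12): internal coord -5 + (-12)·τ' = -1.366692; -1.366692 ∉ [-1.3, -0.9) → out
#2 (0,-4): internal coord 0 + (-4)·τ' = +1.211103; +1.211103 ∉ [-1.3, -0.9) → out
#3 (3,10): internal coord 3 + (10)·τ' = -0.027756; -0.027756 ∉ [-1.3, -0.9) → out
#4 (4,15): internal coord 4 + (15)·τ' = -0.541635; -0.541635 ∉ [-1.3, -0.9) → out
#5 (-4,-10): internal coord -4 + (-10)·τ' = -0.972244; -0.972244 ∈ [-1.3, -0.9) → IN Λ

5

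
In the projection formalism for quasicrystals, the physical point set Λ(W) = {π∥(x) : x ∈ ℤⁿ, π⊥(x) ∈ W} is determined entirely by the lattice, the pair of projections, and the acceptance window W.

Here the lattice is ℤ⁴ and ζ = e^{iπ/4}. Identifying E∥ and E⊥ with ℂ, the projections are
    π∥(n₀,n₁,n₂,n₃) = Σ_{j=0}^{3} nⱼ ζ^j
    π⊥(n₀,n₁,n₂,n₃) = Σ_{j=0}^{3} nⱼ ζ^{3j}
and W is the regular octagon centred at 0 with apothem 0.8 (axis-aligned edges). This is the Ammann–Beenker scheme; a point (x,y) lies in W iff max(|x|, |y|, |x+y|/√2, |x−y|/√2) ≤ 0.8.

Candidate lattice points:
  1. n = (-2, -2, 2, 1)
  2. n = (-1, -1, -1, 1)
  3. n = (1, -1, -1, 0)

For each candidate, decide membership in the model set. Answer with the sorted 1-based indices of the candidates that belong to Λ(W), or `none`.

none

With ζ = e^{iπ/4} the internal vectors are ζ^0,ζ^3,ζ^6,ζ^9.
candidate 1: n = (-2, -2, 2, 1) → π⊥ ≈ (+0.12132, -2.70711); max(|x|,|y|,|x±y|/√2) = 2.70711 > 0.8 ⇒ ∉ W
candidate 2: n = (-1, -1, -1, 1) → π⊥ ≈ (+0.41421, +1.00000); max(|x|,|y|,|x±y|/√2) = 1.00000 > 0.8 ⇒ ∉ W
candidate 3: n = (1, -1, -1, 0) → π⊥ ≈ (+1.70711, +0.29289); max(|x|,|y|,|x±y|/√2) = 1.70711 > 0.8 ⇒ ∉ W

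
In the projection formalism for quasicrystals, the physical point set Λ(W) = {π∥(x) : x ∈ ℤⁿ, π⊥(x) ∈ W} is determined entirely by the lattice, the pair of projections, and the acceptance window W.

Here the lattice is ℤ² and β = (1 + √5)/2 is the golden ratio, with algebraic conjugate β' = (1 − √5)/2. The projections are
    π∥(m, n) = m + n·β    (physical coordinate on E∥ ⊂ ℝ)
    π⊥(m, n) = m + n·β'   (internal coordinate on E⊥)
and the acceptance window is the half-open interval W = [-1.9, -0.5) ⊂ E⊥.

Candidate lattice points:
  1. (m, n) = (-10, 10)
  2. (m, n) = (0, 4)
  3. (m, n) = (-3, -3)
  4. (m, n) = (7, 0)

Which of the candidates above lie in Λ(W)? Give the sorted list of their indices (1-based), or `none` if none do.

Numerically β ≈ 1.61803 and β' = −1/β ≈ -0.61803.
[1] lift (-10,10): star map gives -16.18034; window check -1.9 ≤ -16.18034 < -0.5 is false → out
[2] lift (0,4): star map gives -2.47214; window check -1.9 ≤ -2.47214 < -0.5 is false → out
[3] lift (-3,-3): star map gives -1.14590; window check -1.9 ≤ -1.14590 < -0.5 is true → IN Λ
[4] lift (7,0): star map gives 7.00000; window check -1.9 ≤ 7.00000 < -0.5 is false → out

3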